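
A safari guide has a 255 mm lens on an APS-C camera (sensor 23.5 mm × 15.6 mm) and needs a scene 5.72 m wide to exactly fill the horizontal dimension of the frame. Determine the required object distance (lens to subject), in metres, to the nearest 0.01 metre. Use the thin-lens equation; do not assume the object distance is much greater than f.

62.32 m

W: 5.72 m = 5720 mm.
Magnification m = w/W = dᵢ/dₒ; combined with 1/f = 1/dₒ + 1/dᵢ this gives dₒ = f·(1 + W/w).
dₒ = 255 mm × (1 + 5720/23.5) = 255 × 244.4043 ≈ 62323.085 mm = 62.3231 m.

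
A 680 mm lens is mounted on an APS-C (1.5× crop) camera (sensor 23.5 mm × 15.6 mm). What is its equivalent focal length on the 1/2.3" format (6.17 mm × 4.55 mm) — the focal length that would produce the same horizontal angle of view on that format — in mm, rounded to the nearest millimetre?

179 mm

Equal angle of view means equal width/f ratio, so f₂ = f₁ · (width₂/width₁) = 680 × 6.17/23.5.
f₂ = 680 × 0.26255 ≈ 178.536 mm.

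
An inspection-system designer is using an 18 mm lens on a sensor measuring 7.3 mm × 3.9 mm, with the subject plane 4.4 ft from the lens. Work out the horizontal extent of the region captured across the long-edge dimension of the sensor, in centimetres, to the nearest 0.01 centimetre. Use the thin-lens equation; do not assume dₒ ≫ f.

53.66 cm

dₒ: 4.4 ft × 304.8 mm/ft = 1341.12 mm.
Similar triangles through the lens centre give W/dₒ = w/dᵢ; with 1/f = 1/dₒ + 1/dᵢ this gives W = w·(dₒ − f)/f.
W = 7.3 mm × (1341.12 − 18) / 18 = 7.3 × 73.5067 ≈ 536.599 mm = 53.6599 cm.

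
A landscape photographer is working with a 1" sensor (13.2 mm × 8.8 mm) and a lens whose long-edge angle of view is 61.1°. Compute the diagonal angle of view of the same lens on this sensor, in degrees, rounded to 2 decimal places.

From the long-edge AOV: f = 13.2 / (2·tan(30.55°)) = 13.2 / 1.18044 ≈ 11.1823 mm.
Sensor diagonal = √(13.2² + 8.8²) = √251.6800 ≈ 15.8644 mm.
Diagonal AOV = 2·arctan(15.8644 / (2 × 11.1823)) = 2·arctan(0.70936) ≈ 70.7005°.

70.70°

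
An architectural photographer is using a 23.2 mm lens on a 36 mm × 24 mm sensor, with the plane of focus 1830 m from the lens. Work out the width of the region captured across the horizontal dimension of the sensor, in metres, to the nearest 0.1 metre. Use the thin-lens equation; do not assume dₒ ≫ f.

dₒ: 1830 m = 1.83e+06 mm.
Similar triangles through the lens centre give W/dₒ = w/dᵢ; with 1/f = 1/dₒ + 1/dᵢ this gives W = w·(dₒ − f)/f.
W = 36 mm × (1.83e+06 − 23.2) / 23.2 = 36 × 78878.3103 ≈ 2839619.172 mm = 2839.62 m.

2839.6 m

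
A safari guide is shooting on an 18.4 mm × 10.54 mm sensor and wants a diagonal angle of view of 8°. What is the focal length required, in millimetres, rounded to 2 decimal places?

Sensor diagonal = √(18.4² + 10.54²) = √449.6516 ≈ 21.2050 mm.
From α = 2·arctan(d/2f) we get f = d / (2·tan(α/2)).
With d = 21.2050 mm and α/2 = 4°, tan(α/2) ≈ 0.06993, so f ≈ 21.2050 / 0.13985 ≈ 151.6227 mm.

151.62 mm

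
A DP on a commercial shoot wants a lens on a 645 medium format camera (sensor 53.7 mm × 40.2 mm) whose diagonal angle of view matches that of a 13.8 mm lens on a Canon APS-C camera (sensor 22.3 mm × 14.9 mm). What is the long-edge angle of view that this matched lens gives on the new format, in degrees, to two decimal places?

75.76°

Sensor diagonal = √(22.3² + 14.9²) = √719.3000 ≈ 26.8198 mm.
Sensor diagonal = √(53.7² + 40.2²) = √4499.7300 ≈ 67.0800 mm.
Equal diagonal AOV ⇒ f₂ = f₁ · 67.0800/26.8198 = 13.8 × 2.50114 ≈ 34.5157 mm.
Long-edge AOV on the new format = 2·arctan(53.7 / (2 × 34.5157)) = 2·arctan(0.77791) ≈ 75.7591°.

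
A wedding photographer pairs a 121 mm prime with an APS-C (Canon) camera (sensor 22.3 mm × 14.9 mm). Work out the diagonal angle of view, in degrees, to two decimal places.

Sensor diagonal = √(22.3² + 14.9²) = √719.3000 ≈ 26.8198 mm.
Angle of view α = 2·arctan(d/2f) with d = 26.8198 mm and f = 121 mm.
d/2f = 0.11083; arctan(0.11083) ≈ 6.3240°, so α ≈ 12.6481°.

12.65°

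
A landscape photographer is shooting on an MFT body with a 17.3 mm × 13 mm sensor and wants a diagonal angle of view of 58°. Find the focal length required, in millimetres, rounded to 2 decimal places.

Sensor diagonal = √(17.3² + 13²) = √468.2900 ≈ 21.6400 mm.
From α = 2·arctan(d/2f) we get f = d / (2·tan(α/2)).
With d = 21.6400 mm and α/2 = 29°, tan(α/2) ≈ 0.55431, so f ≈ 21.6400 / 1.10862 ≈ 19.5198 mm.

19.52 mm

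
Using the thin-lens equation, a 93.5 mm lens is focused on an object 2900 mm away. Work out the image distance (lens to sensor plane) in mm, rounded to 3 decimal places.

96.615 mm

1/dᵢ = 1/f − 1/dₒ = 1/93.5 − 1/2900 = 0.0103504 mm⁻¹.
dᵢ = 1/0.0103504 ≈ 96.6150 mm.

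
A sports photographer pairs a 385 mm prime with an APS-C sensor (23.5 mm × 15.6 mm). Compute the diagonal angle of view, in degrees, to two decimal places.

4.20°

Sensor diagonal = √(23.5² + 15.6²) = √795.6100 ≈ 28.2066 mm.
Angle of view α = 2·arctan(d/2f) with d = 28.2066 mm and f = 385 mm.
d/2f = 0.03663; arctan(0.03663) ≈ 2.0979°, so α ≈ 4.1958°.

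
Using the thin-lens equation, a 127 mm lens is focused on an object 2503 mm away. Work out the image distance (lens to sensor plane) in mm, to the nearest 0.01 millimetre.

1/dᵢ = 1/f − 1/dₒ = 1/127 − 1/2503 = 0.0074745 mm⁻¹.
dᵢ = 1/0.0074745 ≈ 133.7883 mm.

133.79 mm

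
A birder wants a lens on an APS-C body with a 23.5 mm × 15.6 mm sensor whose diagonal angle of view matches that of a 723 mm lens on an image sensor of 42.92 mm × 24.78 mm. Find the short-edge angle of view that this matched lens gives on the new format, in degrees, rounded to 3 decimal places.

2.172°

Sensor diagonal = √(42.92² + 24.78²) = √2456.1748 ≈ 49.5598 mm.
Sensor diagonal = √(23.5² + 15.6²) = √795.6100 ≈ 28.2066 mm.
Equal diagonal AOV ⇒ f₂ = f₁ · 28.2066/49.5598 = 723 × 0.56914 ≈ 411.4895 mm.
Short-edge AOV on the new format = 2·arctan(15.6 / (2 × 411.4895)) = 2·arctan(0.01896) ≈ 2.1719°.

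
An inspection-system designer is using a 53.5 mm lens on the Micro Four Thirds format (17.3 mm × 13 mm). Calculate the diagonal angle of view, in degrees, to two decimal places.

Sensor diagonal = √(17.3² + 13²) = √468.2900 ≈ 21.6400 mm.
Angle of view α = 2·arctan(d/2f) with d = 21.6400 mm and f = 53.5 mm.
d/2f = 0.20224; arctan(0.20224) ≈ 11.4335°, so α ≈ 22.8669°.

22.87°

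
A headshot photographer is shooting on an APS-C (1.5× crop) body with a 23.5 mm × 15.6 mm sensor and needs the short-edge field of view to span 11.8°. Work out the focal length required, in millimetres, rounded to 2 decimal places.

75.48 mm

From α = 2·arctan(h/2f) we get f = h / (2·tan(α/2)).
With h = 15.6 mm and α/2 = 5.9°, tan(α/2) ≈ 0.10334, so f ≈ 15.6 / 0.20668 ≈ 75.4790 mm.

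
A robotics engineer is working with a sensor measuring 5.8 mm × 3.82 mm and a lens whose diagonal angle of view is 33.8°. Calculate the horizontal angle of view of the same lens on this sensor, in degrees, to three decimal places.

Sensor diagonal = √(5.8² + 3.82²) = √48.2324 ≈ 6.9450 mm.
From the diagonal AOV: f = 6.9450 / (2·tan(16.9°)) = 6.9450 / 0.60765 ≈ 11.4293 mm.
Horizontal AOV = 2·arctan(5.8 / (2 × 11.4293)) = 2·arctan(0.25373) ≈ 28.4749°.

28.475°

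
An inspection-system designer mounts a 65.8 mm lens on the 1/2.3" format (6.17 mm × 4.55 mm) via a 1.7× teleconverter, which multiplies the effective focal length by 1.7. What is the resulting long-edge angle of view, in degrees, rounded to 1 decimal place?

3.2°

Effective focal length f = 65.8 × 1.7 = 111.86 mm.
α = 2·arctan(6.17 / (2 × 111.86)) = 2·arctan(0.02758) ≈ 3.1595°.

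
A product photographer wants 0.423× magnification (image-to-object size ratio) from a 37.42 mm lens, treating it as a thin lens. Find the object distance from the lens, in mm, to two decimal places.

125.88 mm

With m = dᵢ/dₒ and 1/f = 1/dₒ + 1/dᵢ, substituting dᵢ = m·dₒ gives 1/f = (1 + 1/m)/dₒ, hence dₒ = f·(1 + 1/m).
dₒ = 37.42 × (1 + 1/0.423) = 37.42 × 3.36407 ≈ 125.883 mm.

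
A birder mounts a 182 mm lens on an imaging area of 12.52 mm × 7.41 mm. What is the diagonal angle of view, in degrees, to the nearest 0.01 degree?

Sensor diagonal = √(12.52² + 7.41²) = √211.6585 ≈ 14.5485 mm.
Angle of view α = 2·arctan(d/2f) with d = 14.5485 mm and f = 182 mm.
d/2f = 0.03997; arctan(0.03997) ≈ 2.2888°, so α ≈ 4.5776°.

4.58°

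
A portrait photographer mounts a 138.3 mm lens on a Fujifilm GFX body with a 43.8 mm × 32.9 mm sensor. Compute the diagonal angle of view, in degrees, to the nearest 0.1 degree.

22.4°

Sensor diagonal = √(43.8² + 32.9²) = √3000.8500 ≈ 54.7800 mm.
Angle of view α = 2·arctan(d/2f) with d = 54.7800 mm and f = 138.3 mm.
d/2f = 0.19805; arctan(0.19805) ≈ 11.2023°, so α ≈ 22.4047°.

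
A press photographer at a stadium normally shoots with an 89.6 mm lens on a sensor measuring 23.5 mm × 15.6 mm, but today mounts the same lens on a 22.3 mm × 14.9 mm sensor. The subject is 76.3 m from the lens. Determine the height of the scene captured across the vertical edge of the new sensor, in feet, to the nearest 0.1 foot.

The focal length stays 89.6 mm; the relevant sensor dimension is now h = 14.9 mm. Object distance dₒ = 76.3 m = 76300 mm.
Thin-lens field height W = h·(dₒ − f)/f = 14.9 × (76300 − 89.6)/89.6 ≈ 12673.381 mm = 12673.381/304.8 ft = 41.5793 ft.

41.6 ft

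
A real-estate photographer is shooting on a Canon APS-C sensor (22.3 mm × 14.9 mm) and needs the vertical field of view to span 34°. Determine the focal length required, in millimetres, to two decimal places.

24.37 mm

From α = 2·arctan(h/2f) we get f = h / (2·tan(α/2)).
With h = 14.9 mm and α/2 = 17°, tan(α/2) ≈ 0.30573, so f ≈ 14.9 / 0.61146 ≈ 24.3679 mm.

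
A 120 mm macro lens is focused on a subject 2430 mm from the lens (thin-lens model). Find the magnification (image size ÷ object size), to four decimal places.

Thin lens: 1/f = 1/dₒ + 1/dᵢ → 1/dᵢ = 1/120 − 1/2430 = 0.0079218 mm⁻¹, so dᵢ ≈ 126.2338 mm.
Magnification m = dᵢ/dₒ = 126.2338/2430 ≈ 0.05195.

0.0519×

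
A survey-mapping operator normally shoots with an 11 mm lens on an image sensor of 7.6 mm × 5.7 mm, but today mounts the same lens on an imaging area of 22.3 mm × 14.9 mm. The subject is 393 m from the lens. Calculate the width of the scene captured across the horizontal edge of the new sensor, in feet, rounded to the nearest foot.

The focal length stays 11 mm; the relevant sensor dimension is now w = 22.3 mm. Object distance dₒ = 393 m = 393000 mm.
Thin-lens field width W = w·(dₒ − f)/f = 22.3 × (393000 − 11)/11 ≈ 796695.882 mm = 796695.882/304.8 ft = 2613.83 ft.

2614 ft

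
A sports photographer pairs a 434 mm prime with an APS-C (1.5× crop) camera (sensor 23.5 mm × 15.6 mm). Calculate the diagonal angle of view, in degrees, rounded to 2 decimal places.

3.72°

Sensor diagonal = √(23.5² + 15.6²) = √795.6100 ≈ 28.2066 mm.
Angle of view α = 2·arctan(d/2f) with d = 28.2066 mm and f = 434 mm.
d/2f = 0.03250; arctan(0.03250) ≈ 1.8612°, so α ≈ 3.7225°.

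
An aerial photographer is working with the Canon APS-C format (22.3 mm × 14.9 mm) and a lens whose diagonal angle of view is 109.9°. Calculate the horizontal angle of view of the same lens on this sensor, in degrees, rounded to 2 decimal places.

Sensor diagonal = √(22.3² + 14.9²) = √719.3000 ≈ 26.8198 mm.
From the diagonal AOV: f = 26.8198 / (2·tan(54.95°)) = 26.8198 / 2.85100 ≈ 9.4072 mm.
Horizontal AOV = 2·arctan(22.3 / (2 × 9.4072)) = 2·arctan(1.18527) ≈ 99.6920°.

99.69°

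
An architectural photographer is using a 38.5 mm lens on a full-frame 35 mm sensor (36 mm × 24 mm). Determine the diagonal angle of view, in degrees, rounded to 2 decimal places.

Sensor diagonal = √(36² + 24²) = √1872.0000 ≈ 43.2666 mm.
Angle of view α = 2·arctan(d/2f) with d = 43.2666 mm and f = 38.5 mm.
d/2f = 0.56190; arctan(0.56190) ≈ 29.3318°, so α ≈ 58.6636°.

58.66°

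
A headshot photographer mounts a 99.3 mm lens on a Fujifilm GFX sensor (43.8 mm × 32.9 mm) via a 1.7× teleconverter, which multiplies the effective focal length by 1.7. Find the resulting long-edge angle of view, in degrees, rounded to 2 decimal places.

Effective focal length f = 99.3 × 1.7 = 168.81 mm.
α = 2·arctan(43.8 / (2 × 168.81)) = 2·arctan(0.12973) ≈ 14.7836°.

14.78°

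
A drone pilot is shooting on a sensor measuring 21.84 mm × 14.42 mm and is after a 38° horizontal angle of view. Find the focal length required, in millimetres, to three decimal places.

From α = 2·arctan(w/2f) we get f = w / (2·tan(α/2)).
With w = 21.84 mm and α/2 = 19°, tan(α/2) ≈ 0.34433, so f ≈ 21.84 / 0.68866 ≈ 31.7140 mm.

31.714 mm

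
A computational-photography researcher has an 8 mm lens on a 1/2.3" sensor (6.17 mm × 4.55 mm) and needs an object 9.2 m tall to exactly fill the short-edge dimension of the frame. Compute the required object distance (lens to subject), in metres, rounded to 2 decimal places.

16.18 m

W: 9.2 m = 9200 mm.
Magnification m = h/W = dᵢ/dₒ; combined with 1/f = 1/dₒ + 1/dᵢ this gives dₒ = f·(1 + W/h).
dₒ = 8 mm × (1 + 9200/4.55) = 8 × 2022.9780 ≈ 16183.824 mm = 16.1838 m.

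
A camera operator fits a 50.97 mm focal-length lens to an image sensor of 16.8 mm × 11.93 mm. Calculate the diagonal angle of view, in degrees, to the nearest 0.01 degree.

Sensor diagonal = √(16.8² + 11.93²) = √424.5649 ≈ 20.6050 mm.
Angle of view α = 2·arctan(d/2f) with d = 20.6050 mm and f = 50.97 mm.
d/2f = 0.20213; arctan(0.20213) ≈ 11.4271°, so α ≈ 22.8543°.

22.85°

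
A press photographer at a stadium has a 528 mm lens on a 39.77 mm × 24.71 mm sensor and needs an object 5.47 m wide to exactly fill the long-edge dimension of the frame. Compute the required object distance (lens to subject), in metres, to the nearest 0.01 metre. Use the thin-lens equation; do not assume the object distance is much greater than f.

73.15 m

W: 5.47 m = 5470 mm.
Magnification m = w/W = dᵢ/dₒ; combined with 1/f = 1/dₒ + 1/dᵢ this gives dₒ = f·(1 + W/w).
dₒ = 528 mm × (1 + 5470/39.77) = 528 × 138.5409 ≈ 73149.574 mm = 73.1496 m.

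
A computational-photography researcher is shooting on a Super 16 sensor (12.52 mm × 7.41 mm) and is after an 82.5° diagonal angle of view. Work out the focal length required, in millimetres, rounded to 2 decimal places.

8.29 mm

Sensor diagonal = √(12.52² + 7.41²) = √211.6585 ≈ 14.5485 mm.
From α = 2·arctan(d/2f) we get f = d / (2·tan(α/2)).
With d = 14.5485 mm and α/2 = 41.25°, tan(α/2) ≈ 0.87698, so f ≈ 14.5485 / 1.75395 ≈ 8.2947 mm.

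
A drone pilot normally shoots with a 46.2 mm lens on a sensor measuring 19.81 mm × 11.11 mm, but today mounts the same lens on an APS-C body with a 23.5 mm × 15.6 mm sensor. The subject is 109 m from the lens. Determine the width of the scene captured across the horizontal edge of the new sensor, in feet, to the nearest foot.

182 ft

The focal length stays 46.2 mm; the relevant sensor dimension is now w = 23.5 mm. Object distance dₒ = 109 m = 109000 mm.
Thin-lens field width W = w·(dₒ − f)/f = 23.5 × (109000 − 46.2)/46.2 ≈ 55420.223 mm = 55420.223/304.8 ft = 181.825 ft.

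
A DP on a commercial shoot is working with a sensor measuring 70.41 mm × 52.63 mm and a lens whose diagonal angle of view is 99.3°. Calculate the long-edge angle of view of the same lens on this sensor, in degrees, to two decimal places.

86.63°

Sensor diagonal = √(70.41² + 52.63²) = √7727.4850 ≈ 87.9061 mm.
From the diagonal AOV: f = 87.9061 / (2·tan(49.65°)) = 87.9061 / 2.35415 ≈ 37.3409 mm.
Long-edge AOV = 2·arctan(70.41 / (2 × 37.3409)) = 2·arctan(0.94280) ≈ 86.6272°.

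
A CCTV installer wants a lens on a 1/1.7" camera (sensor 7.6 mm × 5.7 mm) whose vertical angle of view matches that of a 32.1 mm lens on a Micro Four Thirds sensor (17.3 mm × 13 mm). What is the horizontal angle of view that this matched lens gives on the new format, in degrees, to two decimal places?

Equal vertical AOV ⇒ f₂ = f₁ · 5.7/13 = 32.1 × 0.43846 ≈ 14.0746 mm.
Horizontal AOV on the new format = 2·arctan(7.6 / (2 × 14.0746)) = 2·arctan(0.26999) ≈ 30.2180°.

30.22°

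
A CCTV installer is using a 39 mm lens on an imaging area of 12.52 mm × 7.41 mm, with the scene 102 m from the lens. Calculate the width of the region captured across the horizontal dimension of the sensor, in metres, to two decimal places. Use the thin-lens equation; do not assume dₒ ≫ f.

dₒ: 102 m = 102000 mm.
Similar triangles through the lens centre give W/dₒ = w/dᵢ; with 1/f = 1/dₒ + 1/dᵢ this gives W = w·(dₒ − f)/f.
W = 12.52 mm × (102000 − 39) / 39 = 12.52 × 2614.3846 ≈ 32732.095 mm = 32.7321 m.

32.73 m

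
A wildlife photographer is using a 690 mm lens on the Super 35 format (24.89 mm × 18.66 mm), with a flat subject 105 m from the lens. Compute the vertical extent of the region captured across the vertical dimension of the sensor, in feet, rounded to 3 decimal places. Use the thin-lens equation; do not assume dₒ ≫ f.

9.255 ft

dₒ: 105 m = 105000 mm.
Similar triangles through the lens centre give W/dₒ = h/dᵢ; with 1/f = 1/dₒ + 1/dᵢ this gives W = h·(dₒ − f)/f.
W = 18.66 mm × (105000 − 690) / 690 = 18.66 × 151.1739 ≈ 2820.905 mm = 2820.905/304.8 ft = 9.25494 ft.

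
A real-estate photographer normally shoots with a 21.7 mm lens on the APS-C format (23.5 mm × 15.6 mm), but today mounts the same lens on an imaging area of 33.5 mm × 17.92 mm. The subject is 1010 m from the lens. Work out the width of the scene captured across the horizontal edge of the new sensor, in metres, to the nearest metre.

The focal length stays 21.7 mm; the relevant sensor dimension is now w = 33.5 mm. Object distance dₒ = 1010 m = 1.01e+06 mm.
Thin-lens field width W = w·(dₒ − f)/f = 33.5 × (1.01e+06 − 21.7)/21.7 ≈ 1559183.090 mm = 1559.18 m.

1559 m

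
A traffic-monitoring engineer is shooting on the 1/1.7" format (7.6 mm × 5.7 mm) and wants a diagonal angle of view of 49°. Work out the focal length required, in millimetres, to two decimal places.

Sensor diagonal = √(7.6² + 5.7²) = √90.2500 ≈ 9.5000 mm.
From α = 2·arctan(d/2f) we get f = d / (2·tan(α/2)).
With d = 9.5000 mm and α/2 = 24.5°, tan(α/2) ≈ 0.45573, so f ≈ 9.5000 / 0.91145 ≈ 10.4229 mm.

10.42 mm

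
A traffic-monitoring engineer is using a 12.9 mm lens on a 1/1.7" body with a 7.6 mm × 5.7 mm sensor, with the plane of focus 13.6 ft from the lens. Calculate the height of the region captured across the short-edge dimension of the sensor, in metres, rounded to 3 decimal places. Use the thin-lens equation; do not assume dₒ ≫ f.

1.826 m

dₒ: 13.6 ft × 304.8 mm/ft = 4145.28 mm.
Similar triangles through the lens centre give W/dₒ = h/dᵢ; with 1/f = 1/dₒ + 1/dᵢ this gives W = h·(dₒ − f)/f.
W = 5.7 mm × (4145.28 − 12.9) / 12.9 = 5.7 × 320.3395 ≈ 1825.935 mm = 1.82594 m.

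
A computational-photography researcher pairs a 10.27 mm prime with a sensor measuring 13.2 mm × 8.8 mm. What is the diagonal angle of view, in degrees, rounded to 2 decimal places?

Sensor diagonal = √(13.2² + 8.8²) = √251.6800 ≈ 15.8644 mm.
Angle of view α = 2·arctan(d/2f) with d = 15.8644 mm and f = 10.27 mm.
d/2f = 0.77237; arctan(0.77237) ≈ 37.6813°, so α ≈ 75.3627°.

75.36°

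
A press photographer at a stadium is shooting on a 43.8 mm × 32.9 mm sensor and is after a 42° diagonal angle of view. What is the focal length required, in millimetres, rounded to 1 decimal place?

Sensor diagonal = √(43.8² + 32.9²) = √3000.8500 ≈ 54.7800 mm.
From α = 2·arctan(d/2f) we get f = d / (2·tan(α/2)).
With d = 54.7800 mm and α/2 = 21°, tan(α/2) ≈ 0.38386, so f ≈ 54.7800 / 0.76773 ≈ 71.3534 mm.

71.4 mm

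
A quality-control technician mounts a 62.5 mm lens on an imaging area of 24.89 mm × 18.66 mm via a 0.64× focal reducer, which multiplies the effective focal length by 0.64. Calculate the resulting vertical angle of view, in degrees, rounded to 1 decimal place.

26.3°

Effective focal length f = 62.5 × 0.64 = 40 mm.
α = 2·arctan(18.66 / (2 × 40)) = 2·arctan(0.23325) ≈ 26.2590°.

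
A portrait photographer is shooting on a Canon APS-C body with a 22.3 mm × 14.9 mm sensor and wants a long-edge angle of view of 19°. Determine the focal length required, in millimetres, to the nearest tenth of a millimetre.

66.6 mm

From α = 2·arctan(w/2f) we get f = w / (2·tan(α/2)).
With w = 22.3 mm and α/2 = 9.5°, tan(α/2) ≈ 0.16734, so f ≈ 22.3 / 0.33469 ≈ 66.6298 mm.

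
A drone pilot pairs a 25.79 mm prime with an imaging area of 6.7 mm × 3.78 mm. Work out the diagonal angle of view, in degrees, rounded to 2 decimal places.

Sensor diagonal = √(6.7² + 3.78²) = √59.1784 ≈ 7.6927 mm.
Angle of view α = 2·arctan(d/2f) with d = 7.6927 mm and f = 25.79 mm.
d/2f = 0.14914; arctan(0.14914) ≈ 8.4827°, so α ≈ 16.9654°.

16.97°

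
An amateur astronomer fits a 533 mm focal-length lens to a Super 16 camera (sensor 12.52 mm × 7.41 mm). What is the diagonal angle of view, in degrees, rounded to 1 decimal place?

1.6°

Sensor diagonal = √(12.52² + 7.41²) = √211.6585 ≈ 14.5485 mm.
Angle of view α = 2·arctan(d/2f) with d = 14.5485 mm and f = 533 mm.
d/2f = 0.01365; arctan(0.01365) ≈ 0.7819°, so α ≈ 1.5638°.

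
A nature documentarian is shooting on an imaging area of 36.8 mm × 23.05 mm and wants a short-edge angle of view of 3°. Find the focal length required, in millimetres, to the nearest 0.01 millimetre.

440.12 mm

From α = 2·arctan(h/2f) we get f = h / (2·tan(α/2)).
With h = 23.05 mm and α/2 = 1.5°, tan(α/2) ≈ 0.02619, so f ≈ 23.05 / 0.05237 ≈ 440.1220 mm.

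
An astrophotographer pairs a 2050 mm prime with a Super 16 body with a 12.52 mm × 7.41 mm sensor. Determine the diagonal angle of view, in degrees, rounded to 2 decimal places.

0.41°

Sensor diagonal = √(12.52² + 7.41²) = √211.6585 ≈ 14.5485 mm.
Angle of view α = 2·arctan(d/2f) with d = 14.5485 mm and f = 2050 mm.
d/2f = 0.00355; arctan(0.00355) ≈ 0.2033°, so α ≈ 0.4066°.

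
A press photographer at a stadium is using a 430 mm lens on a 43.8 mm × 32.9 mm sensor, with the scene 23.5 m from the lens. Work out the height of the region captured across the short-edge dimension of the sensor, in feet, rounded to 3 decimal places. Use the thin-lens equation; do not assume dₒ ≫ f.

5.791 ft

dₒ: 23.5 m = 23500 mm.
Similar triangles through the lens centre give W/dₒ = h/dᵢ; with 1/f = 1/dₒ + 1/dᵢ this gives W = h·(dₒ − f)/f.
W = 32.9 mm × (23500 − 430) / 430 = 32.9 × 53.6512 ≈ 1765.123 mm = 1765.123/304.8 ft = 5.79109 ft.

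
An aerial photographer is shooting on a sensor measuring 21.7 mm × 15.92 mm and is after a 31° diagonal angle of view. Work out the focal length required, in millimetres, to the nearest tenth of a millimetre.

Sensor diagonal = √(21.7² + 15.92²) = √724.3364 ≈ 26.9135 mm.
From α = 2·arctan(d/2f) we get f = d / (2·tan(α/2)).
With d = 26.9135 mm and α/2 = 15.5°, tan(α/2) ≈ 0.27732, so f ≈ 26.9135 / 0.55465 ≈ 48.5235 mm.

48.5 mm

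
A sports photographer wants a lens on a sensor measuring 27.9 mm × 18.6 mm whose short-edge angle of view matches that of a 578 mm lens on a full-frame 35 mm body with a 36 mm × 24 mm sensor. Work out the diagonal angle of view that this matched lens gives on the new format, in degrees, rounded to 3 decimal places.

4.287°

Equal short-edge AOV ⇒ f₂ = f₁ · 18.6/24 = 578 × 0.77500 ≈ 447.9500 mm.
Sensor diagonal = √(27.9² + 18.6²) = √1124.3700 ≈ 33.5316 mm.
Diagonal AOV on the new format = 2·arctan(33.5316 / (2 × 447.9500)) = 2·arctan(0.03743) ≈ 4.2869°.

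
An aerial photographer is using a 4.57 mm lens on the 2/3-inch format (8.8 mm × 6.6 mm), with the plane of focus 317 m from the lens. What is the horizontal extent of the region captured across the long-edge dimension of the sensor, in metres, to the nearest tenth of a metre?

dₒ: 317 m = 317000 mm.
Similar triangles through the lens centre give W/dₒ = w/dᵢ; with 1/f = 1/dₒ + 1/dᵢ this gives W = w·(dₒ − f)/f.
W = 8.8 mm × (317000 − 4.57) / 4.57 = 8.8 × 69364.4267 ≈ 610406.955 mm = 610.407 m.

610.4 m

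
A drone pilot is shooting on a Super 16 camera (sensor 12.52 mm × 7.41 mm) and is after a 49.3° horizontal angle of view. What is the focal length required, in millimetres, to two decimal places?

13.64 mm

From α = 2·arctan(w/2f) we get f = w / (2·tan(α/2)).
With w = 12.52 mm and α/2 = 24.65°, tan(α/2) ≈ 0.45889, so f ≈ 12.52 / 0.91778 ≈ 13.6416 mm.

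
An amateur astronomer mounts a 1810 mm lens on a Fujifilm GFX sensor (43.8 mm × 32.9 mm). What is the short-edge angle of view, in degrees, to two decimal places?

1.04°

Angle of view α = 2·arctan(h/2f) with h = 32.9 mm and f = 1810 mm.
h/2f = 0.00909; arctan(0.00909) ≈ 0.5207°, so α ≈ 1.0414°.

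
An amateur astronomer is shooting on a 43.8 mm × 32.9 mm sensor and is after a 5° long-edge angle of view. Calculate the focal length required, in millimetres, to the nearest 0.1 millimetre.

501.6 mm

From α = 2·arctan(w/2f) we get f = w / (2·tan(α/2)).
With w = 43.8 mm and α/2 = 2.5°, tan(α/2) ≈ 0.04366, so f ≈ 43.8 / 0.08732 ≈ 501.5925 mm.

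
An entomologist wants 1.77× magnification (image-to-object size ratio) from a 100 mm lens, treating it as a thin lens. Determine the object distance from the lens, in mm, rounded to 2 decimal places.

With m = dᵢ/dₒ and 1/f = 1/dₒ + 1/dᵢ, substituting dᵢ = m·dₒ gives 1/f = (1 + 1/m)/dₒ, hence dₒ = f·(1 + 1/m).
dₒ = 100 × (1 + 1/1.77) = 100 × 1.56497 ≈ 156.497 mm.

156.50 mm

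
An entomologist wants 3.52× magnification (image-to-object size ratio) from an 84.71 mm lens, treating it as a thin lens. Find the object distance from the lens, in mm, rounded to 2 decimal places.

With m = dᵢ/dₒ and 1/f = 1/dₒ + 1/dᵢ, substituting dᵢ = m·dₒ gives 1/f = (1 + 1/m)/dₒ, hence dₒ = f·(1 + 1/m).
dₒ = 84.71 × (1 + 1/3.52) = 84.71 × 1.28409 ≈ 108.775 mm.

108.78 mm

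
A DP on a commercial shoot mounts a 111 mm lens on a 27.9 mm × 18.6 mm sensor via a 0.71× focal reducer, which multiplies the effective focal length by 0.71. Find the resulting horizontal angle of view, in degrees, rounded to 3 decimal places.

Effective focal length f = 111 × 0.71 = 78.81 mm.
α = 2·arctan(27.9 / (2 × 78.81)) = 2·arctan(0.17701) ≈ 20.0757°.

20.076°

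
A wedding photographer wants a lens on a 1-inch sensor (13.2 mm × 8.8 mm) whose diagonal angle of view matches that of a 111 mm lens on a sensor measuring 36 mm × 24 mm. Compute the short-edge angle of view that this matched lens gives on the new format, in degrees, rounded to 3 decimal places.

12.340°

Sensor diagonal = √(36² + 24²) = √1872.0000 ≈ 43.2666 mm.
Sensor diagonal = √(13.2² + 8.8²) = √251.6800 ≈ 15.8644 mm.
Equal diagonal AOV ⇒ f₂ = f₁ · 15.8644/43.2666 = 111 × 0.36667 ≈ 40.7000 mm.
Short-edge AOV on the new format = 2·arctan(8.8 / (2 × 40.7000)) = 2·arctan(0.10811) ≈ 12.3404°.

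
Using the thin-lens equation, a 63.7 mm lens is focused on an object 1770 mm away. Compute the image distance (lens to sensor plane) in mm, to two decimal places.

1/dᵢ = 1/f − 1/dₒ = 1/63.7 − 1/1770 = 0.0151336 mm⁻¹.
dᵢ = 1/0.0151336 ≈ 66.0781 mm.

66.08 mm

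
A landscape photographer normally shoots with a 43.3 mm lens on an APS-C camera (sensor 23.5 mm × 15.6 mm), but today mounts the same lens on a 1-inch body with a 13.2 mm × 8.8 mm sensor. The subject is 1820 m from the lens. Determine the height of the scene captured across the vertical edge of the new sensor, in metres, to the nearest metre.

The focal length stays 43.3 mm; the relevant sensor dimension is now h = 8.8 mm. Object distance dₒ = 1820 m = 1.82e+06 mm.
Thin-lens field height W = h·(dₒ − f)/f = 8.8 × (1.82e+06 − 43.3)/43.3 ≈ 369875.727 mm = 369.876 m.

370 m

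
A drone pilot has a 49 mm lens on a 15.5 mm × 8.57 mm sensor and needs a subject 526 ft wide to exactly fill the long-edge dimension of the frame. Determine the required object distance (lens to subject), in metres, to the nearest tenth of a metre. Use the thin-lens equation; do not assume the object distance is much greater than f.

W: 526 ft × 304.8 mm/ft = 160324.79 mm.
Magnification m = w/W = dᵢ/dₒ; combined with 1/f = 1/dₒ + 1/dᵢ this gives dₒ = f·(1 + W/w).
dₒ = 49 mm × (1 + 160325/15.5) = 49 × 10344.5352 ≈ 506882.222 mm = 506.882 m.

506.9 m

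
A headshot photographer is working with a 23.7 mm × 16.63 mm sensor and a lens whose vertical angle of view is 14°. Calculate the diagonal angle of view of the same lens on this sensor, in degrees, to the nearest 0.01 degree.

24.13°

From the vertical AOV: f = 16.63 / (2·tan(7°)) = 16.63 / 0.24557 ≈ 67.7202 mm.
Sensor diagonal = √(23.7² + 16.63²) = √838.2469 ≈ 28.9525 mm.
Diagonal AOV = 2·arctan(28.9525 / (2 × 67.7202)) = 2·arctan(0.21377) ≈ 24.1325°.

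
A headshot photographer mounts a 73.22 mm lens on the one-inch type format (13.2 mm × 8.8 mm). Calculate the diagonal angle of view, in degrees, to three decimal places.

12.366°

Sensor diagonal = √(13.2² + 8.8²) = √251.6800 ≈ 15.8644 mm.
Angle of view α = 2·arctan(d/2f) with d = 15.8644 mm and f = 73.22 mm.
d/2f = 0.10833; arctan(0.10833) ≈ 6.1830°, so α ≈ 12.3659°.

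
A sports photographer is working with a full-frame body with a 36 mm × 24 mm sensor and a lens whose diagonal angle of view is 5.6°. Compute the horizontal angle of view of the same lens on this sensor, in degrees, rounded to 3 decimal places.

Sensor diagonal = √(36² + 24²) = √1872.0000 ≈ 43.2666 mm.
From the diagonal AOV: f = 43.2666 / (2·tan(2.8°)) = 43.2666 / 0.09782 ≈ 442.3251 mm.
Horizontal AOV = 2·arctan(36 / (2 × 442.3251)) = 2·arctan(0.04069) ≈ 4.6606°.

4.661°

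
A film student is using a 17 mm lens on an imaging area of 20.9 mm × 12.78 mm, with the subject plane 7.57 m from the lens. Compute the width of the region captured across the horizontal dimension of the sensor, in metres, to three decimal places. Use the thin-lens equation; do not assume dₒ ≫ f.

dₒ: 7.57 m = 7570 mm.
Similar triangles through the lens centre give W/dₒ = w/dᵢ; with 1/f = 1/dₒ + 1/dᵢ this gives W = w·(dₒ − f)/f.
W = 20.9 mm × (7570 − 17) / 17 = 20.9 × 444.2941 ≈ 9285.747 mm = 9.28575 m.

9.286 m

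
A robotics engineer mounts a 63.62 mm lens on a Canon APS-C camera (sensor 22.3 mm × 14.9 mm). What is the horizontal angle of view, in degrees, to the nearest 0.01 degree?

19.88°

Angle of view α = 2·arctan(w/2f) with w = 22.3 mm and f = 63.62 mm.
w/2f = 0.17526; arctan(0.17526) ≈ 9.9407°, so α ≈ 19.8813°.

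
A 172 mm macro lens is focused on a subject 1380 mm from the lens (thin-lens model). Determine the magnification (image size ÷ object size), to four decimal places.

Thin lens: 1/f = 1/dₒ + 1/dᵢ → 1/dᵢ = 1/172 − 1/1380 = 0.0050893 mm⁻¹, so dᵢ ≈ 196.4901 mm.
Magnification m = dᵢ/dₒ = 196.4901/1380 ≈ 0.14238.

0.1424×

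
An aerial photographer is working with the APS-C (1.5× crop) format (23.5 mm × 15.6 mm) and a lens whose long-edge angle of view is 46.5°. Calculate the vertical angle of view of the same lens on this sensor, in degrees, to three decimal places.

From the long-edge AOV: f = 23.5 / (2·tan(23.25°)) = 23.5 / 0.85927 ≈ 27.3489 mm.
Vertical AOV = 2·arctan(15.6 / (2 × 27.3489)) = 2·arctan(0.28520) ≈ 31.8367°.

31.837°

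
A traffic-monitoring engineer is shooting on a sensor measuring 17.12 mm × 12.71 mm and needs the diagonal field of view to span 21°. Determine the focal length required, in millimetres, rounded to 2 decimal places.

57.52 mm

Sensor diagonal = √(17.12² + 12.71²) = √454.6385 ≈ 21.3223 mm.
From α = 2·arctan(d/2f) we get f = d / (2·tan(α/2)).
With d = 21.3223 mm and α/2 = 10.5°, tan(α/2) ≈ 0.18534, so f ≈ 21.3223 / 0.37068 ≈ 57.5223 mm.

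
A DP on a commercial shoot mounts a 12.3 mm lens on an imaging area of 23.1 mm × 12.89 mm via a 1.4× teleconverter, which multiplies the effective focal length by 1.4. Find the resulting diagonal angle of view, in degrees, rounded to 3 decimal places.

Effective focal length f = 12.3 × 1.4 = 17.22 mm.
Sensor diagonal = √(23.1² + 12.89²) = √699.7621 ≈ 26.4530 mm.
α = 2·arctan(26.453 / (2 × 17.22)) = 2·arctan(0.76809) ≈ 75.0550°.

75.055°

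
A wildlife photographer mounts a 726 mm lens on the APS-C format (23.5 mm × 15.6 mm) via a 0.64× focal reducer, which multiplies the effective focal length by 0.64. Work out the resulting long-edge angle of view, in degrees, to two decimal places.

Effective focal length f = 726 × 0.64 = 464.64 mm.
α = 2·arctan(23.5 / (2 × 464.64)) = 2·arctan(0.02529) ≈ 2.8972°.

2.90°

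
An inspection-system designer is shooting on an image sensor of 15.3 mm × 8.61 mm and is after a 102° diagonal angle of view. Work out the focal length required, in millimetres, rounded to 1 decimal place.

Sensor diagonal = √(15.3² + 8.61²) = √308.2221 ≈ 17.5563 mm.
From α = 2·arctan(d/2f) we get f = d / (2·tan(α/2)).
With d = 17.5563 mm and α/2 = 51°, tan(α/2) ≈ 1.23490, so f ≈ 17.5563 / 2.46979 ≈ 7.1084 mm.

7.1 mm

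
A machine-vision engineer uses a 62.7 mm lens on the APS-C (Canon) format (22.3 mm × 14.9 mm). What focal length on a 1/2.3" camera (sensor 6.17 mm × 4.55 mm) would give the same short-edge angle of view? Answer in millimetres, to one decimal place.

19.1 mm

Equal angle of view means equal height/f ratio, so f₂ = f₁ · (height₂/height₁) = 62.7 × 4.55/14.9.
f₂ = 62.7 × 0.30537 ≈ 19.147 mm.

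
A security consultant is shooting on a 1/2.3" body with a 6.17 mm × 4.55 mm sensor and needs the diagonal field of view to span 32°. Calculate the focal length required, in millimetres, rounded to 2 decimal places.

13.37 mm

Sensor diagonal = √(6.17² + 4.55²) = √58.7714 ≈ 7.6663 mm.
From α = 2·arctan(d/2f) we get f = d / (2·tan(α/2)).
With d = 7.6663 mm and α/2 = 16°, tan(α/2) ≈ 0.28675, so f ≈ 7.6663 / 0.57349 ≈ 13.3677 mm.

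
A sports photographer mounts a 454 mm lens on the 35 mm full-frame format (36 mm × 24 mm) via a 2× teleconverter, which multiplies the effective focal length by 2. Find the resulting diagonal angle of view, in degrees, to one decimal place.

2.7°

Effective focal length f = 454 × 2 = 908 mm.
Sensor diagonal = √(36² + 24²) = √1872.0000 ≈ 43.2666 mm.
α = 2·arctan(43.267 / (2 × 908)) = 2·arctan(0.02383) ≈ 2.7297°.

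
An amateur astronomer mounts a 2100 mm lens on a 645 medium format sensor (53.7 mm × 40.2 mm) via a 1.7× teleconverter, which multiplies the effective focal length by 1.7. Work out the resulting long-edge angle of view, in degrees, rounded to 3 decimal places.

0.862°

Effective focal length f = 2100 × 1.7 = 3570 mm.
α = 2·arctan(53.7 / (2 × 3570)) = 2·arctan(0.00752) ≈ 0.8618°.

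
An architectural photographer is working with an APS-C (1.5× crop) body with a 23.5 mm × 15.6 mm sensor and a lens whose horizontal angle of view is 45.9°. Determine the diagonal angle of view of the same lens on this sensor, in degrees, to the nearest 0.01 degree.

53.88°

From the horizontal AOV: f = 23.5 / (2·tan(22.95°)) = 23.5 / 0.84689 ≈ 27.7486 mm.
Sensor diagonal = √(23.5² + 15.6²) = √795.6100 ≈ 28.2066 mm.
Diagonal AOV = 2·arctan(28.2066 / (2 × 27.7486)) = 2·arctan(0.50825) ≈ 53.8841°.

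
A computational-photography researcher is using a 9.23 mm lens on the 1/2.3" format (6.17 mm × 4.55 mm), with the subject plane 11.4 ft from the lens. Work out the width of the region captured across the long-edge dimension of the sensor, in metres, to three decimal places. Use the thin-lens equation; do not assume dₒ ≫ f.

2.317 m

dₒ: 11.4 ft × 304.8 mm/ft = 3474.72 mm.
Similar triangles through the lens centre give W/dₒ = w/dᵢ; with 1/f = 1/dₒ + 1/dᵢ this gives W = w·(dₒ − f)/f.
W = 6.17 mm × (3474.72 − 9.23) / 9.23 = 6.17 × 375.4594 ≈ 2316.584 mm = 2.31658 m.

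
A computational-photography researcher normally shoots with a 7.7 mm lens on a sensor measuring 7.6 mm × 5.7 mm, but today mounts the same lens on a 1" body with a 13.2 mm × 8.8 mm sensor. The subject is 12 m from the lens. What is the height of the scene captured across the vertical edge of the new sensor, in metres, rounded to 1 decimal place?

The focal length stays 7.7 mm; the relevant sensor dimension is now h = 8.8 mm. Object distance dₒ = 12 m = 12000 mm.
Thin-lens field height W = h·(dₒ − f)/f = 8.8 × (12000 − 7.7)/7.7 ≈ 13705.486 mm = 13.7055 m.

13.7 m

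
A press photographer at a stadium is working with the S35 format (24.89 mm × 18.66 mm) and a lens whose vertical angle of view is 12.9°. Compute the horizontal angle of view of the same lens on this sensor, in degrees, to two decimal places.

From the vertical AOV: f = 18.66 / (2·tan(6.45°)) = 18.66 / 0.22610 ≈ 82.5286 mm.
Horizontal AOV = 2·arctan(24.89 / (2 × 82.5286)) = 2·arctan(0.15080) ≈ 17.1507°.

17.15°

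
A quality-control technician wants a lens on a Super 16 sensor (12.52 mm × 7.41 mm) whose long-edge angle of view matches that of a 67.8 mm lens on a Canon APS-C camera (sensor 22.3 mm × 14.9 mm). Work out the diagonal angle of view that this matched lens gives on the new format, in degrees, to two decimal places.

Equal long-edge AOV ⇒ f₂ = f₁ · 12.52/22.3 = 67.8 × 0.56143 ≈ 38.0653 mm.
Sensor diagonal = √(12.52² + 7.41²) = √211.6585 ≈ 14.5485 mm.
Diagonal AOV on the new format = 2·arctan(14.5485 / (2 × 38.0653)) = 2·arctan(0.19110) ≈ 21.6375°.

21.64°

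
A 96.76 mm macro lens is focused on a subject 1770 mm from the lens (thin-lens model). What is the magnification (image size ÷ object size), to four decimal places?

Thin lens: 1/f = 1/dₒ + 1/dᵢ → 1/dᵢ = 1/96.76 − 1/1770 = 0.0097699 mm⁻¹, so dᵢ ≈ 102.3554 mm.
Magnification m = dᵢ/dₒ = 102.3554/1770 ≈ 0.05783.

0.0578×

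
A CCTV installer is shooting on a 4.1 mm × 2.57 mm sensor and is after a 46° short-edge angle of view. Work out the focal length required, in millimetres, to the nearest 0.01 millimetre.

3.03 mm

From α = 2·arctan(h/2f) we get f = h / (2·tan(α/2)).
With h = 2.57 mm and α/2 = 23°, tan(α/2) ≈ 0.42447, so f ≈ 2.57 / 0.84895 ≈ 3.0273 mm.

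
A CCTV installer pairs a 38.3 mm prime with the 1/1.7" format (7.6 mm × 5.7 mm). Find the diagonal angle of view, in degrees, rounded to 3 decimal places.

14.140°

Sensor diagonal = √(7.6² + 5.7²) = √90.2500 ≈ 9.5000 mm.
Angle of view α = 2·arctan(d/2f) with d = 9.5000 mm and f = 38.3 mm.
d/2f = 0.12402; arctan(0.12402) ≈ 7.0698°, so α ≈ 14.1395°.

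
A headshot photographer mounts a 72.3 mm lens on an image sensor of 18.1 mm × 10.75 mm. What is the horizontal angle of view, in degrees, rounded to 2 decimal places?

Angle of view α = 2·arctan(w/2f) with w = 18.1 mm and f = 72.3 mm.
w/2f = 0.12517; arctan(0.12517) ≈ 7.1348°, so α ≈ 14.2695°.

14.27°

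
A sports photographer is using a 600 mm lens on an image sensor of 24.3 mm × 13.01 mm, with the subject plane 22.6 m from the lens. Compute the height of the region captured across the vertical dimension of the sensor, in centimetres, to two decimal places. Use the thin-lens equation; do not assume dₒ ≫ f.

47.70 cm

dₒ: 22.6 m = 22600 mm.
Similar triangles through the lens centre give W/dₒ = h/dᵢ; with 1/f = 1/dₒ + 1/dᵢ this gives W = h·(dₒ − f)/f.
W = 13.01 mm × (22600 − 600) / 600 = 13.01 × 36.6667 ≈ 477.033 mm = 47.7033 cm.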